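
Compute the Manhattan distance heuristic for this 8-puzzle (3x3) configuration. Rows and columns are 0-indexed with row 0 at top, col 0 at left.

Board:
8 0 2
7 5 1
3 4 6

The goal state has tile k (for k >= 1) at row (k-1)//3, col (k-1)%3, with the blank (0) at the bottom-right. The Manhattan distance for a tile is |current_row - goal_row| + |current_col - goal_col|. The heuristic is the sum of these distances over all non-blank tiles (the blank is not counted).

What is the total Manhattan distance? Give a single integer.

Tile 8: (0,0)->(2,1) = 3
Tile 2: (0,2)->(0,1) = 1
Tile 7: (1,0)->(2,0) = 1
Tile 5: (1,1)->(1,1) = 0
Tile 1: (1,2)->(0,0) = 3
Tile 3: (2,0)->(0,2) = 4
Tile 4: (2,1)->(1,0) = 2
Tile 6: (2,2)->(1,2) = 1
Sum: 3 + 1 + 1 + 0 + 3 + 4 + 2 + 1 = 15

Answer: 15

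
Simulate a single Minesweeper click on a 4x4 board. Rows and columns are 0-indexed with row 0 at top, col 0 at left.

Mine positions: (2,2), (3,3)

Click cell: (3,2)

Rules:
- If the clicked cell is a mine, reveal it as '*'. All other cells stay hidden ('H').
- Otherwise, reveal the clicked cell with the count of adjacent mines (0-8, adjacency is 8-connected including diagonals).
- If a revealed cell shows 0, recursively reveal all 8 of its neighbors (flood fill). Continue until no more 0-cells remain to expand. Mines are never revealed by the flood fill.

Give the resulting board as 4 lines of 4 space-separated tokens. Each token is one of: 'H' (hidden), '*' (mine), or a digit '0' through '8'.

H H H H
H H H H
H H H H
H H 2 H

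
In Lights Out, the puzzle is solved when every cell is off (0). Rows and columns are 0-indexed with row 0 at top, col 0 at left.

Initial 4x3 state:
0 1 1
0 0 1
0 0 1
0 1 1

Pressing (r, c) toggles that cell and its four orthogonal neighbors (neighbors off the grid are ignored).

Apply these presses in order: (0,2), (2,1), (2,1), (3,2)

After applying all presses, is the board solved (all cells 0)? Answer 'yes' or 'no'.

Answer: yes

Derivation:
After press 1 at (0,2):
0 0 0
0 0 0
0 0 1
0 1 1

After press 2 at (2,1):
0 0 0
0 1 0
1 1 0
0 0 1

After press 3 at (2,1):
0 0 0
0 0 0
0 0 1
0 1 1

After press 4 at (3,2):
0 0 0
0 0 0
0 0 0
0 0 0

Lights still on: 0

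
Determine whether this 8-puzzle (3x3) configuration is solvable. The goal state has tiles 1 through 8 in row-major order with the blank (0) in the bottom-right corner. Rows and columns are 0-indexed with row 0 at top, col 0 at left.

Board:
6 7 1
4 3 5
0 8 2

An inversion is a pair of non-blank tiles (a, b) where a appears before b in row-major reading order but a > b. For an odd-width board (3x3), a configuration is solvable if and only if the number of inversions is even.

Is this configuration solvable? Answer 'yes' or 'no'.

Inversions (pairs i<j in row-major order where tile[i] > tile[j] > 0): 15
15 is odd, so the puzzle is not solvable.

Answer: no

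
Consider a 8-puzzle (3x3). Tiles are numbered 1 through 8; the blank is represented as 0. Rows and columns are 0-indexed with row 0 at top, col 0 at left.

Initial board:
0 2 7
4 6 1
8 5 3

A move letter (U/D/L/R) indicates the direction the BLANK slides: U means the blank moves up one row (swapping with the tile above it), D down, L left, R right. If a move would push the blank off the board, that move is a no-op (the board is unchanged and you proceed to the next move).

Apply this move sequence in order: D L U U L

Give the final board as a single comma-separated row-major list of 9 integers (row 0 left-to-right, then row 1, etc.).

After move 1 (D):
4 2 7
0 6 1
8 5 3

After move 2 (L):
4 2 7
0 6 1
8 5 3

After move 3 (U):
0 2 7
4 6 1
8 5 3

After move 4 (U):
0 2 7
4 6 1
8 5 3

After move 5 (L):
0 2 7
4 6 1
8 5 3

Answer: 0, 2, 7, 4, 6, 1, 8, 5, 3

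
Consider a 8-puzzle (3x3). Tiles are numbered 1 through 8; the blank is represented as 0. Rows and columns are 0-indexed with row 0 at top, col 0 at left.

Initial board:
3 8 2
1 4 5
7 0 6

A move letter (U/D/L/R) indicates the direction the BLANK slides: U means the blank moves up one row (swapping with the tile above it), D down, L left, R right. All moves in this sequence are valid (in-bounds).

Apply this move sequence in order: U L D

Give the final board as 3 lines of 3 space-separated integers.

Answer: 3 8 2
7 1 5
0 4 6

Derivation:
After move 1 (U):
3 8 2
1 0 5
7 4 6

After move 2 (L):
3 8 2
0 1 5
7 4 6

After move 3 (D):
3 8 2
7 1 5
0 4 6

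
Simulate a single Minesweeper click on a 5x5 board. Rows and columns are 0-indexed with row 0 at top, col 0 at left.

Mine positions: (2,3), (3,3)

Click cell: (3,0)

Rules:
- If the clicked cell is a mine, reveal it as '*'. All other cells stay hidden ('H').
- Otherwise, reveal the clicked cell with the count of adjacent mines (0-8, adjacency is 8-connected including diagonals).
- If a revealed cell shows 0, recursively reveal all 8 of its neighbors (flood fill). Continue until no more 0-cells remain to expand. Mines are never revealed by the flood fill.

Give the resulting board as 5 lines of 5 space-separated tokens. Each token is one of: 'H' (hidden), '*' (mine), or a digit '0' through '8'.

0 0 0 0 0
0 0 1 1 1
0 0 2 H H
0 0 2 H H
0 0 1 H H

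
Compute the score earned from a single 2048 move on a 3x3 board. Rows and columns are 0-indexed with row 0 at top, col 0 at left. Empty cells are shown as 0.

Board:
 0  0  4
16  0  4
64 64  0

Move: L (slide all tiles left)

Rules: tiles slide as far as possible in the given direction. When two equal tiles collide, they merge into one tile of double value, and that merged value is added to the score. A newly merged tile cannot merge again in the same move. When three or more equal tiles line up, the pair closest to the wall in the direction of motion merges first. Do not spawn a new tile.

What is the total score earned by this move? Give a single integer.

Slide left:
row 0: [0, 0, 4] -> [4, 0, 0]  score +0 (running 0)
row 1: [16, 0, 4] -> [16, 4, 0]  score +0 (running 0)
row 2: [64, 64, 0] -> [128, 0, 0]  score +128 (running 128)
Board after move:
  4   0   0
 16   4   0
128   0   0

Answer: 128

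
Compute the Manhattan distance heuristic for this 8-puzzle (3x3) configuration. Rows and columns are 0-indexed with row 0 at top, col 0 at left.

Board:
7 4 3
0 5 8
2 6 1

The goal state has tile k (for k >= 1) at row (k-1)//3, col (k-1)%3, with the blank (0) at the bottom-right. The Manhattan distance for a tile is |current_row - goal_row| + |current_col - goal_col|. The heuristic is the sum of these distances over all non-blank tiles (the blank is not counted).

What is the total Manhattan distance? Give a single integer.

Tile 7: (0,0)->(2,0) = 2
Tile 4: (0,1)->(1,0) = 2
Tile 3: (0,2)->(0,2) = 0
Tile 5: (1,1)->(1,1) = 0
Tile 8: (1,2)->(2,1) = 2
Tile 2: (2,0)->(0,1) = 3
Tile 6: (2,1)->(1,2) = 2
Tile 1: (2,2)->(0,0) = 4
Sum: 2 + 2 + 0 + 0 + 2 + 3 + 2 + 4 = 15

Answer: 15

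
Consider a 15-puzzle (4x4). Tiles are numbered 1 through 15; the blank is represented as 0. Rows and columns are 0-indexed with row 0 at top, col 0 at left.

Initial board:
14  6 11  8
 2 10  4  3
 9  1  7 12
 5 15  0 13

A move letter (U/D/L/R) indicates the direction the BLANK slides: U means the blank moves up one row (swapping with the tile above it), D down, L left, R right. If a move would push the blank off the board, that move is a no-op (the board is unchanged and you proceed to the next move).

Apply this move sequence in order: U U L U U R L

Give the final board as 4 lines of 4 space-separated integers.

Answer: 14  0 11  8
 2  6 10  3
 9  1  4 12
 5 15  7 13

Derivation:
After move 1 (U):
14  6 11  8
 2 10  4  3
 9  1  0 12
 5 15  7 13

After move 2 (U):
14  6 11  8
 2 10  0  3
 9  1  4 12
 5 15  7 13

After move 3 (L):
14  6 11  8
 2  0 10  3
 9  1  4 12
 5 15  7 13

After move 4 (U):
14  0 11  8
 2  6 10  3
 9  1  4 12
 5 15  7 13

After move 5 (U):
14  0 11  8
 2  6 10  3
 9  1  4 12
 5 15  7 13

After move 6 (R):
14 11  0  8
 2  6 10  3
 9  1  4 12
 5 15  7 13

After move 7 (L):
14  0 11  8
 2  6 10  3
 9  1  4 12
 5 15  7 13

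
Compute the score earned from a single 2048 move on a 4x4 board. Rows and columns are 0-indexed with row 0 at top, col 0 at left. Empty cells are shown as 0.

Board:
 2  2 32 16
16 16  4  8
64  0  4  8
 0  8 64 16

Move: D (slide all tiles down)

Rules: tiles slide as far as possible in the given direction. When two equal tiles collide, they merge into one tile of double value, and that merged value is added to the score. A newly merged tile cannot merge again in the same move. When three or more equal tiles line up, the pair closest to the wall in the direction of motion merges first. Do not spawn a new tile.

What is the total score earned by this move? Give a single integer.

Slide down:
col 0: [2, 16, 64, 0] -> [0, 2, 16, 64]  score +0 (running 0)
col 1: [2, 16, 0, 8] -> [0, 2, 16, 8]  score +0 (running 0)
col 2: [32, 4, 4, 64] -> [0, 32, 8, 64]  score +8 (running 8)
col 3: [16, 8, 8, 16] -> [0, 16, 16, 16]  score +16 (running 24)
Board after move:
 0  0  0  0
 2  2 32 16
16 16  8 16
64  8 64 16

Answer: 24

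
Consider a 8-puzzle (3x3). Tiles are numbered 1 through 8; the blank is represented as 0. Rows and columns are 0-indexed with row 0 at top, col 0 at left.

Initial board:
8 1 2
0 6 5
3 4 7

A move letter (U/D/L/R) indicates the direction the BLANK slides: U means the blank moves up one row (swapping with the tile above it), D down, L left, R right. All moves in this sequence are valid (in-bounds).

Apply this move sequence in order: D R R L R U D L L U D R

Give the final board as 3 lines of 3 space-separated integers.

Answer: 8 1 2
3 6 5
4 0 7

Derivation:
After move 1 (D):
8 1 2
3 6 5
0 4 7

After move 2 (R):
8 1 2
3 6 5
4 0 7

After move 3 (R):
8 1 2
3 6 5
4 7 0

After move 4 (L):
8 1 2
3 6 5
4 0 7

After move 5 (R):
8 1 2
3 6 5
4 7 0

After move 6 (U):
8 1 2
3 6 0
4 7 5

After move 7 (D):
8 1 2
3 6 5
4 7 0

After move 8 (L):
8 1 2
3 6 5
4 0 7

After move 9 (L):
8 1 2
3 6 5
0 4 7

After move 10 (U):
8 1 2
0 6 5
3 4 7

After move 11 (D):
8 1 2
3 6 5
0 4 7

After move 12 (R):
8 1 2
3 6 5
4 0 7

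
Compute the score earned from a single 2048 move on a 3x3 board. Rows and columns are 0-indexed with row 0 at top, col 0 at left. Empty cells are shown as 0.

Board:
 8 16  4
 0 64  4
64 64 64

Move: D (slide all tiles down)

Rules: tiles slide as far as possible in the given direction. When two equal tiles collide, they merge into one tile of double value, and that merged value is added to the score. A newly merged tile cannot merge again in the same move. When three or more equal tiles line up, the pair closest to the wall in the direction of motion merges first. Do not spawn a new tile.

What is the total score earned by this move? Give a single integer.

Slide down:
col 0: [8, 0, 64] -> [0, 8, 64]  score +0 (running 0)
col 1: [16, 64, 64] -> [0, 16, 128]  score +128 (running 128)
col 2: [4, 4, 64] -> [0, 8, 64]  score +8 (running 136)
Board after move:
  0   0   0
  8  16   8
 64 128  64

Answer: 136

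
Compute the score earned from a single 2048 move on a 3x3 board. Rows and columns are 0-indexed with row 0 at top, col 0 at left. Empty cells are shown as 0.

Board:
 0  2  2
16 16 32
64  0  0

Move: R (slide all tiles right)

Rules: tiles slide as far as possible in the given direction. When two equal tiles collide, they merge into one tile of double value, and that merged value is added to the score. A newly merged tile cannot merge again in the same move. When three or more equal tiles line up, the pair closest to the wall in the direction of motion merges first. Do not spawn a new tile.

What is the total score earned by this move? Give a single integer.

Answer: 36

Derivation:
Slide right:
row 0: [0, 2, 2] -> [0, 0, 4]  score +4 (running 4)
row 1: [16, 16, 32] -> [0, 32, 32]  score +32 (running 36)
row 2: [64, 0, 0] -> [0, 0, 64]  score +0 (running 36)
Board after move:
 0  0  4
 0 32 32
 0  0 64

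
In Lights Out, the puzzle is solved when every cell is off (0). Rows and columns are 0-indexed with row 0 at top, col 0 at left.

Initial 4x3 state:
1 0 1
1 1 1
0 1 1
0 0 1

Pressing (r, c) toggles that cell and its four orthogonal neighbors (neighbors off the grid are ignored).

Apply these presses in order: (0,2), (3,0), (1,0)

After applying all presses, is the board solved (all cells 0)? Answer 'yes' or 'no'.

Answer: no

Derivation:
After press 1 at (0,2):
1 1 0
1 1 0
0 1 1
0 0 1

After press 2 at (3,0):
1 1 0
1 1 0
1 1 1
1 1 1

After press 3 at (1,0):
0 1 0
0 0 0
0 1 1
1 1 1

Lights still on: 6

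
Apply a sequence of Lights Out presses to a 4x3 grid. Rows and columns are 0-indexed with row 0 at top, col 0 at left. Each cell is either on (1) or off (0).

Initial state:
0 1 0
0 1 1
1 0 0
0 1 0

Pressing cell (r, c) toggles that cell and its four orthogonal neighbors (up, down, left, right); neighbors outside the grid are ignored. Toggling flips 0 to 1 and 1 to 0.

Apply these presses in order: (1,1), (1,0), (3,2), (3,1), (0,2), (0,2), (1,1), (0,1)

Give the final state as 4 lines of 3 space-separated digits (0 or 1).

After press 1 at (1,1):
0 0 0
1 0 0
1 1 0
0 1 0

After press 2 at (1,0):
1 0 0
0 1 0
0 1 0
0 1 0

After press 3 at (3,2):
1 0 0
0 1 0
0 1 1
0 0 1

After press 4 at (3,1):
1 0 0
0 1 0
0 0 1
1 1 0

After press 5 at (0,2):
1 1 1
0 1 1
0 0 1
1 1 0

After press 6 at (0,2):
1 0 0
0 1 0
0 0 1
1 1 0

After press 7 at (1,1):
1 1 0
1 0 1
0 1 1
1 1 0

After press 8 at (0,1):
0 0 1
1 1 1
0 1 1
1 1 0

Answer: 0 0 1
1 1 1
0 1 1
1 1 0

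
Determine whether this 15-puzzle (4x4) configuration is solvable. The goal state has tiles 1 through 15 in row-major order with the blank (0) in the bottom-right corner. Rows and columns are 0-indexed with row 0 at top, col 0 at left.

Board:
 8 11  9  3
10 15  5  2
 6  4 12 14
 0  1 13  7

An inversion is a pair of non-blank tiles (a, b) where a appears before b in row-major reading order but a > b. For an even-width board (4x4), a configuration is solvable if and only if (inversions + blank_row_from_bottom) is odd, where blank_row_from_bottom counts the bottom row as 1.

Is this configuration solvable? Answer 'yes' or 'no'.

Answer: no

Derivation:
Inversions: 53
Blank is in row 3 (0-indexed from top), which is row 1 counting from the bottom (bottom = 1).
53 + 1 = 54, which is even, so the puzzle is not solvable.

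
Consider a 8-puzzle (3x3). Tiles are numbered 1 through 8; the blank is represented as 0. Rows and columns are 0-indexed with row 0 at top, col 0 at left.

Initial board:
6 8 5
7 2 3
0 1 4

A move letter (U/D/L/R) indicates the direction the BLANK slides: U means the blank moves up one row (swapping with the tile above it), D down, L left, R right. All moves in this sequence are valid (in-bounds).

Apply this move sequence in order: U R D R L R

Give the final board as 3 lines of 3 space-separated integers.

Answer: 6 8 5
2 1 3
7 4 0

Derivation:
After move 1 (U):
6 8 5
0 2 3
7 1 4

After move 2 (R):
6 8 5
2 0 3
7 1 4

After move 3 (D):
6 8 5
2 1 3
7 0 4

After move 4 (R):
6 8 5
2 1 3
7 4 0

After move 5 (L):
6 8 5
2 1 3
7 0 4

After move 6 (R):
6 8 5
2 1 3
7 4 0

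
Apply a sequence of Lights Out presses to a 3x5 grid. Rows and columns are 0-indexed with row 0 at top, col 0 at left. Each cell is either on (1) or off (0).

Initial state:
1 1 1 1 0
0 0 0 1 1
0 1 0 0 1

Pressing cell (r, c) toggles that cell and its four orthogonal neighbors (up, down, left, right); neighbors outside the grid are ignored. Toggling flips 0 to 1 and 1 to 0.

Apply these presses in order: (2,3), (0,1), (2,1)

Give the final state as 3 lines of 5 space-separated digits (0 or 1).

Answer: 0 0 0 1 0
0 0 0 0 1
1 0 0 1 0

Derivation:
After press 1 at (2,3):
1 1 1 1 0
0 0 0 0 1
0 1 1 1 0

After press 2 at (0,1):
0 0 0 1 0
0 1 0 0 1
0 1 1 1 0

After press 3 at (2,1):
0 0 0 1 0
0 0 0 0 1
1 0 0 1 0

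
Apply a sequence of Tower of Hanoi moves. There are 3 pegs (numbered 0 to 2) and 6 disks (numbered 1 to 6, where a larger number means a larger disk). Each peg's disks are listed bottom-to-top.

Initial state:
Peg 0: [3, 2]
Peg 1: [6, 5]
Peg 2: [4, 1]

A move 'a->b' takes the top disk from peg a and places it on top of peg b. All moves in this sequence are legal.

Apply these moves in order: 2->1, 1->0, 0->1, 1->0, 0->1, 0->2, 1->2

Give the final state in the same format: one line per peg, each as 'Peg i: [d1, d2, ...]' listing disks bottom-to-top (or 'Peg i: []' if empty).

Answer: Peg 0: [3]
Peg 1: [6, 5]
Peg 2: [4, 2, 1]

Derivation:
After move 1 (2->1):
Peg 0: [3, 2]
Peg 1: [6, 5, 1]
Peg 2: [4]

After move 2 (1->0):
Peg 0: [3, 2, 1]
Peg 1: [6, 5]
Peg 2: [4]

After move 3 (0->1):
Peg 0: [3, 2]
Peg 1: [6, 5, 1]
Peg 2: [4]

After move 4 (1->0):
Peg 0: [3, 2, 1]
Peg 1: [6, 5]
Peg 2: [4]

After move 5 (0->1):
Peg 0: [3, 2]
Peg 1: [6, 5, 1]
Peg 2: [4]

After move 6 (0->2):
Peg 0: [3]
Peg 1: [6, 5, 1]
Peg 2: [4, 2]

After move 7 (1->2):
Peg 0: [3]
Peg 1: [6, 5]
Peg 2: [4, 2, 1]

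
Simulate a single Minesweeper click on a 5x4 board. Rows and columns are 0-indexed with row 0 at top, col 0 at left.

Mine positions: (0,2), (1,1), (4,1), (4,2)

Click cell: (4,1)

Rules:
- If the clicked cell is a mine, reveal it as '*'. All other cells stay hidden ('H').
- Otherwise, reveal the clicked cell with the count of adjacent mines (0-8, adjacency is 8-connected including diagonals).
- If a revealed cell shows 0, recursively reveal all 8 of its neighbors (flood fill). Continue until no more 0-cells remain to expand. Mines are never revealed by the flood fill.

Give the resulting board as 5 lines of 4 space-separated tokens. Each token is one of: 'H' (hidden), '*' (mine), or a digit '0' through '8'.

H H H H
H H H H
H H H H
H H H H
H * H H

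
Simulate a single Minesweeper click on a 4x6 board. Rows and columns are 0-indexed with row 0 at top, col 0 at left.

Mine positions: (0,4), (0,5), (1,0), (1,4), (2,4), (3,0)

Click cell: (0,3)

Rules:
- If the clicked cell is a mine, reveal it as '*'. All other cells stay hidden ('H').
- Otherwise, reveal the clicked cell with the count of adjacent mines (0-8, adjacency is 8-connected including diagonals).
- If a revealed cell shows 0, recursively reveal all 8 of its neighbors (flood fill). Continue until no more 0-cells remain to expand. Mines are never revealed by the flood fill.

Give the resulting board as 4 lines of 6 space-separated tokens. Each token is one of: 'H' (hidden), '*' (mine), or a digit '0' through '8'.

H H H 2 H H
H H H H H H
H H H H H H
H H H H H H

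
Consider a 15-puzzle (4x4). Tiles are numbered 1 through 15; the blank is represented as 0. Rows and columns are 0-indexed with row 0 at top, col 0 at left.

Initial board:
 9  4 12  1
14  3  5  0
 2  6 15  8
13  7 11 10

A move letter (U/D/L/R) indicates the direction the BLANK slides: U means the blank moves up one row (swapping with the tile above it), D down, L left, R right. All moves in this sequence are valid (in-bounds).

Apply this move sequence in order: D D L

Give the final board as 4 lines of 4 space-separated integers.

After move 1 (D):
 9  4 12  1
14  3  5  8
 2  6 15  0
13  7 11 10

After move 2 (D):
 9  4 12  1
14  3  5  8
 2  6 15 10
13  7 11  0

After move 3 (L):
 9  4 12  1
14  3  5  8
 2  6 15 10
13  7  0 11

Answer:  9  4 12  1
14  3  5  8
 2  6 15 10
13  7  0 11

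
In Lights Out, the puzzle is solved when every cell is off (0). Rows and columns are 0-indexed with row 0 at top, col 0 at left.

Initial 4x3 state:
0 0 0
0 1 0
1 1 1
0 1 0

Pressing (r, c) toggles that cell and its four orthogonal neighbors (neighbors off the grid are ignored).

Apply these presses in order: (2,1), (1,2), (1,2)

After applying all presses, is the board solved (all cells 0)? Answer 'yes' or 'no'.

Answer: yes

Derivation:
After press 1 at (2,1):
0 0 0
0 0 0
0 0 0
0 0 0

After press 2 at (1,2):
0 0 1
0 1 1
0 0 1
0 0 0

After press 3 at (1,2):
0 0 0
0 0 0
0 0 0
0 0 0

Lights still on: 0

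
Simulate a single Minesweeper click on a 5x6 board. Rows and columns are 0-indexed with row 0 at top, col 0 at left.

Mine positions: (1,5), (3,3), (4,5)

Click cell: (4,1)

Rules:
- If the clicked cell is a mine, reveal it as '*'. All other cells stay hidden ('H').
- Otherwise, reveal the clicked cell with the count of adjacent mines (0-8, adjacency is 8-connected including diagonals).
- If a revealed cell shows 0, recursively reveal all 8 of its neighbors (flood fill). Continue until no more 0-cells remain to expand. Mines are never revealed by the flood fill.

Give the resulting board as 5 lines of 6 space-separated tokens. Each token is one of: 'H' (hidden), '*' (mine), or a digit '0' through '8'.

0 0 0 0 1 H
0 0 0 0 1 H
0 0 1 1 2 H
0 0 1 H H H
0 0 1 H H H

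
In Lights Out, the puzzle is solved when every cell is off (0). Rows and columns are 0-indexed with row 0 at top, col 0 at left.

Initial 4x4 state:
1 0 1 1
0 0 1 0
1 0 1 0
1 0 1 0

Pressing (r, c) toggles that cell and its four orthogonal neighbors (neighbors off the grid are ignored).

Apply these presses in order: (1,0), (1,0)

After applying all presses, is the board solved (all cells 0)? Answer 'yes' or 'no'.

After press 1 at (1,0):
0 0 1 1
1 1 1 0
0 0 1 0
1 0 1 0

After press 2 at (1,0):
1 0 1 1
0 0 1 0
1 0 1 0
1 0 1 0

Lights still on: 8

Answer: no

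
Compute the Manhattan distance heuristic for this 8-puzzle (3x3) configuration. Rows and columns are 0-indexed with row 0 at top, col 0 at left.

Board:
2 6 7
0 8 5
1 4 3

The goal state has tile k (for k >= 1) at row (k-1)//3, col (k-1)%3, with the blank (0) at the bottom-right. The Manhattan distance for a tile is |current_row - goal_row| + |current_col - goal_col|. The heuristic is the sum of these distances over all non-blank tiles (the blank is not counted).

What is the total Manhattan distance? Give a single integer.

Answer: 15

Derivation:
Tile 2: at (0,0), goal (0,1), distance |0-0|+|0-1| = 1
Tile 6: at (0,1), goal (1,2), distance |0-1|+|1-2| = 2
Tile 7: at (0,2), goal (2,0), distance |0-2|+|2-0| = 4
Tile 8: at (1,1), goal (2,1), distance |1-2|+|1-1| = 1
Tile 5: at (1,2), goal (1,1), distance |1-1|+|2-1| = 1
Tile 1: at (2,0), goal (0,0), distance |2-0|+|0-0| = 2
Tile 4: at (2,1), goal (1,0), distance |2-1|+|1-0| = 2
Tile 3: at (2,2), goal (0,2), distance |2-0|+|2-2| = 2
Sum: 1 + 2 + 4 + 1 + 1 + 2 + 2 + 2 = 15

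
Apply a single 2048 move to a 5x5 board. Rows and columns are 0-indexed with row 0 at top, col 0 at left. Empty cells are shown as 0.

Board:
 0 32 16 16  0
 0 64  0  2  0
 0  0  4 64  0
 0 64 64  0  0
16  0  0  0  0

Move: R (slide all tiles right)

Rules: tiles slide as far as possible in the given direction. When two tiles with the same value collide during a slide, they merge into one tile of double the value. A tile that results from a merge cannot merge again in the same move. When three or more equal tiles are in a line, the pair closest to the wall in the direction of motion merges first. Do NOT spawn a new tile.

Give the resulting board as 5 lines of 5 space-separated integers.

Slide right:
row 0: [0, 32, 16, 16, 0] -> [0, 0, 0, 32, 32]
row 1: [0, 64, 0, 2, 0] -> [0, 0, 0, 64, 2]
row 2: [0, 0, 4, 64, 0] -> [0, 0, 0, 4, 64]
row 3: [0, 64, 64, 0, 0] -> [0, 0, 0, 0, 128]
row 4: [16, 0, 0, 0, 0] -> [0, 0, 0, 0, 16]

Answer:   0   0   0  32  32
  0   0   0  64   2
  0   0   0   4  64
  0   0   0   0 128
  0   0   0   0  16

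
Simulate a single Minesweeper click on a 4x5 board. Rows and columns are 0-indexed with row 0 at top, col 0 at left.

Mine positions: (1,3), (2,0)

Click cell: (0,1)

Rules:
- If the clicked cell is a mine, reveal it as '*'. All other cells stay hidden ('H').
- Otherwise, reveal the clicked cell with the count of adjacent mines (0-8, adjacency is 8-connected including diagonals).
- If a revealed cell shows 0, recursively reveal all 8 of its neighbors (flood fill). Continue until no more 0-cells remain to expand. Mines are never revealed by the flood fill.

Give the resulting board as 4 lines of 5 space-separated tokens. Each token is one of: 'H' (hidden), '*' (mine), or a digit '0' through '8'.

0 0 1 H H
1 1 1 H H
H H H H H
H H H H H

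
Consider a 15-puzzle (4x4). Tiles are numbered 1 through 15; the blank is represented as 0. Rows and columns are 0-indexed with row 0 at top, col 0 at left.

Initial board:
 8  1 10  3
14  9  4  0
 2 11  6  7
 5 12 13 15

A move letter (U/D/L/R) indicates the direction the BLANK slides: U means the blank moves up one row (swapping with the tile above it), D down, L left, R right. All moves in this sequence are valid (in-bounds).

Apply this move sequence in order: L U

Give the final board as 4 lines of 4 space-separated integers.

After move 1 (L):
 8  1 10  3
14  9  0  4
 2 11  6  7
 5 12 13 15

After move 2 (U):
 8  1  0  3
14  9 10  4
 2 11  6  7
 5 12 13 15

Answer:  8  1  0  3
14  9 10  4
 2 11  6  7
 5 12 13 15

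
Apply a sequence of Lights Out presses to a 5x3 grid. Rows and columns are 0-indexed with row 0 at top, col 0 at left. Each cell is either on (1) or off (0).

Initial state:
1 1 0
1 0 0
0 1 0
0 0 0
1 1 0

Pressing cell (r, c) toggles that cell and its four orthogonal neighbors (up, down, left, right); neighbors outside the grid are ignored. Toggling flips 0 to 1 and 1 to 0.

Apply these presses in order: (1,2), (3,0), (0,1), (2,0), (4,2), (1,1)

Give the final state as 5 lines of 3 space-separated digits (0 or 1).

After press 1 at (1,2):
1 1 1
1 1 1
0 1 1
0 0 0
1 1 0

After press 2 at (3,0):
1 1 1
1 1 1
1 1 1
1 1 0
0 1 0

After press 3 at (0,1):
0 0 0
1 0 1
1 1 1
1 1 0
0 1 0

After press 4 at (2,0):
0 0 0
0 0 1
0 0 1
0 1 0
0 1 0

After press 5 at (4,2):
0 0 0
0 0 1
0 0 1
0 1 1
0 0 1

After press 6 at (1,1):
0 1 0
1 1 0
0 1 1
0 1 1
0 0 1

Answer: 0 1 0
1 1 0
0 1 1
0 1 1
0 0 1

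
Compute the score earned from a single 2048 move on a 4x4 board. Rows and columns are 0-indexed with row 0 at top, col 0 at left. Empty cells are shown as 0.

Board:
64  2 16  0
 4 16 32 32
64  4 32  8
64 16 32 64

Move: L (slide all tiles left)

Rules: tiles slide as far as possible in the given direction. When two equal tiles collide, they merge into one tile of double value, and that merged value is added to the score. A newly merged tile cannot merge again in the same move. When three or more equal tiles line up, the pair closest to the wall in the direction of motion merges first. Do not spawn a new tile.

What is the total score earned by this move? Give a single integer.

Answer: 64

Derivation:
Slide left:
row 0: [64, 2, 16, 0] -> [64, 2, 16, 0]  score +0 (running 0)
row 1: [4, 16, 32, 32] -> [4, 16, 64, 0]  score +64 (running 64)
row 2: [64, 4, 32, 8] -> [64, 4, 32, 8]  score +0 (running 64)
row 3: [64, 16, 32, 64] -> [64, 16, 32, 64]  score +0 (running 64)
Board after move:
64  2 16  0
 4 16 64  0
64  4 32  8
64 16 32 64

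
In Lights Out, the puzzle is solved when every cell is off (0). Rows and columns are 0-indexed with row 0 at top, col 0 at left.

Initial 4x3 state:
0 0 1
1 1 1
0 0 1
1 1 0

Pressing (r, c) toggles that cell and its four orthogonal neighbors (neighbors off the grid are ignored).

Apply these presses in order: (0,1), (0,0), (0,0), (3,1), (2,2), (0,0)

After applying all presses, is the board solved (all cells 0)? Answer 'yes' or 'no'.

After press 1 at (0,1):
1 1 0
1 0 1
0 0 1
1 1 0

After press 2 at (0,0):
0 0 0
0 0 1
0 0 1
1 1 0

After press 3 at (0,0):
1 1 0
1 0 1
0 0 1
1 1 0

After press 4 at (3,1):
1 1 0
1 0 1
0 1 1
0 0 1

After press 5 at (2,2):
1 1 0
1 0 0
0 0 0
0 0 0

After press 6 at (0,0):
0 0 0
0 0 0
0 0 0
0 0 0

Lights still on: 0

Answer: yes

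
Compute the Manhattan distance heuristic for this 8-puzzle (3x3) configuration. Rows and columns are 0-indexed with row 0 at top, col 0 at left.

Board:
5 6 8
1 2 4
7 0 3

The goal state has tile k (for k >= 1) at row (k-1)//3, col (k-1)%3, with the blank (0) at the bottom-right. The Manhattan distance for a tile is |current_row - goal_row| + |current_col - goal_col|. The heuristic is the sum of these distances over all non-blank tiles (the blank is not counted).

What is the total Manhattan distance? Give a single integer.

Answer: 13

Derivation:
Tile 5: at (0,0), goal (1,1), distance |0-1|+|0-1| = 2
Tile 6: at (0,1), goal (1,2), distance |0-1|+|1-2| = 2
Tile 8: at (0,2), goal (2,1), distance |0-2|+|2-1| = 3
Tile 1: at (1,0), goal (0,0), distance |1-0|+|0-0| = 1
Tile 2: at (1,1), goal (0,1), distance |1-0|+|1-1| = 1
Tile 4: at (1,2), goal (1,0), distance |1-1|+|2-0| = 2
Tile 7: at (2,0), goal (2,0), distance |2-2|+|0-0| = 0
Tile 3: at (2,2), goal (0,2), distance |2-0|+|2-2| = 2
Sum: 2 + 2 + 3 + 1 + 1 + 2 + 0 + 2 = 13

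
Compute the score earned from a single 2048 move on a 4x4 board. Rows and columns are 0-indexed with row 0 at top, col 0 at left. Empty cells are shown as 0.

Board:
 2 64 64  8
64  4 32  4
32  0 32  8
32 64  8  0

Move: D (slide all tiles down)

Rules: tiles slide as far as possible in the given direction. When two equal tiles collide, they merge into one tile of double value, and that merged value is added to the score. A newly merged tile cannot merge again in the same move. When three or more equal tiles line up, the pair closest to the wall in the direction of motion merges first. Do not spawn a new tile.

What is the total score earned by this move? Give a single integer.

Answer: 128

Derivation:
Slide down:
col 0: [2, 64, 32, 32] -> [0, 2, 64, 64]  score +64 (running 64)
col 1: [64, 4, 0, 64] -> [0, 64, 4, 64]  score +0 (running 64)
col 2: [64, 32, 32, 8] -> [0, 64, 64, 8]  score +64 (running 128)
col 3: [8, 4, 8, 0] -> [0, 8, 4, 8]  score +0 (running 128)
Board after move:
 0  0  0  0
 2 64 64  8
64  4 64  4
64 64  8  8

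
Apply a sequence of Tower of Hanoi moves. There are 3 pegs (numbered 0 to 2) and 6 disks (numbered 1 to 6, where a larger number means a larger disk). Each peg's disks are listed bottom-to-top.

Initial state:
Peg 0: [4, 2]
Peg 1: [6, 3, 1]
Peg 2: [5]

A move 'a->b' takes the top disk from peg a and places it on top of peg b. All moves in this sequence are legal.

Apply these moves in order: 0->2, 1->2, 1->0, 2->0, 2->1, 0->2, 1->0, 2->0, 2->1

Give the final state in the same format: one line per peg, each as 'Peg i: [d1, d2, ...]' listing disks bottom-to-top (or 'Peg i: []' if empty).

Answer: Peg 0: [4, 3, 2, 1]
Peg 1: [6, 5]
Peg 2: []

Derivation:
After move 1 (0->2):
Peg 0: [4]
Peg 1: [6, 3, 1]
Peg 2: [5, 2]

After move 2 (1->2):
Peg 0: [4]
Peg 1: [6, 3]
Peg 2: [5, 2, 1]

After move 3 (1->0):
Peg 0: [4, 3]
Peg 1: [6]
Peg 2: [5, 2, 1]

After move 4 (2->0):
Peg 0: [4, 3, 1]
Peg 1: [6]
Peg 2: [5, 2]

After move 5 (2->1):
Peg 0: [4, 3, 1]
Peg 1: [6, 2]
Peg 2: [5]

After move 6 (0->2):
Peg 0: [4, 3]
Peg 1: [6, 2]
Peg 2: [5, 1]

After move 7 (1->0):
Peg 0: [4, 3, 2]
Peg 1: [6]
Peg 2: [5, 1]

After move 8 (2->0):
Peg 0: [4, 3, 2, 1]
Peg 1: [6]
Peg 2: [5]

After move 9 (2->1):
Peg 0: [4, 3, 2, 1]
Peg 1: [6, 5]
Peg 2: []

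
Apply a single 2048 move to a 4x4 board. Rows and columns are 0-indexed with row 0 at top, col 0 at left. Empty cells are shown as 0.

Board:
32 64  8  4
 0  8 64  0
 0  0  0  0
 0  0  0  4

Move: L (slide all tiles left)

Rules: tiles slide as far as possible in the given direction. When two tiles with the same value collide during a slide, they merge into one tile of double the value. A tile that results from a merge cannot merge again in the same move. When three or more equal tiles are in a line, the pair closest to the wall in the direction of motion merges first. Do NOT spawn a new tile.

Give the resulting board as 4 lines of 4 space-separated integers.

Slide left:
row 0: [32, 64, 8, 4] -> [32, 64, 8, 4]
row 1: [0, 8, 64, 0] -> [8, 64, 0, 0]
row 2: [0, 0, 0, 0] -> [0, 0, 0, 0]
row 3: [0, 0, 0, 4] -> [4, 0, 0, 0]

Answer: 32 64  8  4
 8 64  0  0
 0  0  0  0
 4  0  0  0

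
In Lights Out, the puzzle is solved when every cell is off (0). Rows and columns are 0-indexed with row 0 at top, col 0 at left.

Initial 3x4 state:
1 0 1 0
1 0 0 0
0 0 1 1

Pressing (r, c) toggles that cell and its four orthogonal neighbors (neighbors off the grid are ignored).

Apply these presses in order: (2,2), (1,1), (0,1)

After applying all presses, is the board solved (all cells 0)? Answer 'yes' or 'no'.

Answer: yes

Derivation:
After press 1 at (2,2):
1 0 1 0
1 0 1 0
0 1 0 0

After press 2 at (1,1):
1 1 1 0
0 1 0 0
0 0 0 0

After press 3 at (0,1):
0 0 0 0
0 0 0 0
0 0 0 0

Lights still on: 0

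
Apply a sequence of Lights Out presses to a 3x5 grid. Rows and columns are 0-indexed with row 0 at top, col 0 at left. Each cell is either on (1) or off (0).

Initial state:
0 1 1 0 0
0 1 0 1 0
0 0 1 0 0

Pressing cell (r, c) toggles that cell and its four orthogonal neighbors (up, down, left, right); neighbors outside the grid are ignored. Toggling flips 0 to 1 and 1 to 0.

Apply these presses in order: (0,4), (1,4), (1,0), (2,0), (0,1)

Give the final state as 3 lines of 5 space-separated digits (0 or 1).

After press 1 at (0,4):
0 1 1 1 1
0 1 0 1 1
0 0 1 0 0

After press 2 at (1,4):
0 1 1 1 0
0 1 0 0 0
0 0 1 0 1

After press 3 at (1,0):
1 1 1 1 0
1 0 0 0 0
1 0 1 0 1

After press 4 at (2,0):
1 1 1 1 0
0 0 0 0 0
0 1 1 0 1

After press 5 at (0,1):
0 0 0 1 0
0 1 0 0 0
0 1 1 0 1

Answer: 0 0 0 1 0
0 1 0 0 0
0 1 1 0 1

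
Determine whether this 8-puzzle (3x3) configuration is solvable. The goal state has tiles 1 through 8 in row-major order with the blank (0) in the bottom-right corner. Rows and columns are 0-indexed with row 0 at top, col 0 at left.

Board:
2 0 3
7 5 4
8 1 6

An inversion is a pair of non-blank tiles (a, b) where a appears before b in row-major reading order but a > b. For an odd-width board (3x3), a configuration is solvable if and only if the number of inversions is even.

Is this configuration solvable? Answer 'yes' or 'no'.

Answer: no

Derivation:
Inversions (pairs i<j in row-major order where tile[i] > tile[j] > 0): 11
11 is odd, so the puzzle is not solvable.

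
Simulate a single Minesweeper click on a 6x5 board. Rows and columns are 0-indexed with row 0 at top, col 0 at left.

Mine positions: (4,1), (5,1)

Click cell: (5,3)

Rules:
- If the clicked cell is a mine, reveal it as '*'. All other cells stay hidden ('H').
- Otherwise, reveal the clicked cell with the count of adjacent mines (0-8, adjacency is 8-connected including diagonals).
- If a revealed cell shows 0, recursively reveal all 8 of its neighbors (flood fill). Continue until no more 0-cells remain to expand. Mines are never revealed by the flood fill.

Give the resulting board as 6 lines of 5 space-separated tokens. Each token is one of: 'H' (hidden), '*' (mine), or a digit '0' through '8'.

0 0 0 0 0
0 0 0 0 0
0 0 0 0 0
1 1 1 0 0
H H 2 0 0
H H 2 0 0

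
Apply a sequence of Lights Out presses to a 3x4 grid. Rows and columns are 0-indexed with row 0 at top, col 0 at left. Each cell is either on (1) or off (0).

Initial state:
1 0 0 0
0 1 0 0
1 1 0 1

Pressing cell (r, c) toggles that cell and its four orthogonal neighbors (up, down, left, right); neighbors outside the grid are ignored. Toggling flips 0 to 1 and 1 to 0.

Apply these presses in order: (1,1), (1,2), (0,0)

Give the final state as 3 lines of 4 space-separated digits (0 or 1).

After press 1 at (1,1):
1 1 0 0
1 0 1 0
1 0 0 1

After press 2 at (1,2):
1 1 1 0
1 1 0 1
1 0 1 1

After press 3 at (0,0):
0 0 1 0
0 1 0 1
1 0 1 1

Answer: 0 0 1 0
0 1 0 1
1 0 1 1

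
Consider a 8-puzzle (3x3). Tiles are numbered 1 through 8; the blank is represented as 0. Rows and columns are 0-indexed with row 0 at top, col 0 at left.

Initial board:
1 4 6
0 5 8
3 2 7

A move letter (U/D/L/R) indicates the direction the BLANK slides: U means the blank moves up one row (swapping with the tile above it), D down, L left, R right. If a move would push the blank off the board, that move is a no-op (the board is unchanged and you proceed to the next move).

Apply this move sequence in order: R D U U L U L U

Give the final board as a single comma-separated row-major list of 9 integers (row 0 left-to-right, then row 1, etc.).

After move 1 (R):
1 4 6
5 0 8
3 2 7

After move 2 (D):
1 4 6
5 2 8
3 0 7

After move 3 (U):
1 4 6
5 0 8
3 2 7

After move 4 (U):
1 0 6
5 4 8
3 2 7

After move 5 (L):
0 1 6
5 4 8
3 2 7

After move 6 (U):
0 1 6
5 4 8
3 2 7

After move 7 (L):
0 1 6
5 4 8
3 2 7

After move 8 (U):
0 1 6
5 4 8
3 2 7

Answer: 0, 1, 6, 5, 4, 8, 3, 2, 7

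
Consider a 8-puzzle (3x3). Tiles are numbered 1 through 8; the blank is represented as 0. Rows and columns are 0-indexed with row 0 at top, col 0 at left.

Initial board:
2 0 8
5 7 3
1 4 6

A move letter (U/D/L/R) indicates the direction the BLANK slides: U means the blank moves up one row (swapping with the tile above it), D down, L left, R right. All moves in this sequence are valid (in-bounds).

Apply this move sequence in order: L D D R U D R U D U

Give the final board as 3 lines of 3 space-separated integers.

After move 1 (L):
0 2 8
5 7 3
1 4 6

After move 2 (D):
5 2 8
0 7 3
1 4 6

After move 3 (D):
5 2 8
1 7 3
0 4 6

After move 4 (R):
5 2 8
1 7 3
4 0 6

After move 5 (U):
5 2 8
1 0 3
4 7 6

After move 6 (D):
5 2 8
1 7 3
4 0 6

After move 7 (R):
5 2 8
1 7 3
4 6 0

After move 8 (U):
5 2 8
1 7 0
4 6 3

After move 9 (D):
5 2 8
1 7 3
4 6 0

After move 10 (U):
5 2 8
1 7 0
4 6 3

Answer: 5 2 8
1 7 0
4 6 3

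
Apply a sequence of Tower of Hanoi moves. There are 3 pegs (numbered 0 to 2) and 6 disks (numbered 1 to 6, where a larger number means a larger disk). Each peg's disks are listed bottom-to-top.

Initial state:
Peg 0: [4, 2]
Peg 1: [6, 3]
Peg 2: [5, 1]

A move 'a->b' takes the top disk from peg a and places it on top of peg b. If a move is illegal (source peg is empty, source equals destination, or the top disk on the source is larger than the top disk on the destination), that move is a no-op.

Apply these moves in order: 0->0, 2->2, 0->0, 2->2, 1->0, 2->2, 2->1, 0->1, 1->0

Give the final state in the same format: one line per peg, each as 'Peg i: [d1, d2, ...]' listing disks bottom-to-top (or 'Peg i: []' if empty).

Answer: Peg 0: [4, 2, 1]
Peg 1: [6, 3]
Peg 2: [5]

Derivation:
After move 1 (0->0):
Peg 0: [4, 2]
Peg 1: [6, 3]
Peg 2: [5, 1]

After move 2 (2->2):
Peg 0: [4, 2]
Peg 1: [6, 3]
Peg 2: [5, 1]

After move 3 (0->0):
Peg 0: [4, 2]
Peg 1: [6, 3]
Peg 2: [5, 1]

After move 4 (2->2):
Peg 0: [4, 2]
Peg 1: [6, 3]
Peg 2: [5, 1]

After move 5 (1->0):
Peg 0: [4, 2]
Peg 1: [6, 3]
Peg 2: [5, 1]

After move 6 (2->2):
Peg 0: [4, 2]
Peg 1: [6, 3]
Peg 2: [5, 1]

After move 7 (2->1):
Peg 0: [4, 2]
Peg 1: [6, 3, 1]
Peg 2: [5]

After move 8 (0->1):
Peg 0: [4, 2]
Peg 1: [6, 3, 1]
Peg 2: [5]

After move 9 (1->0):
Peg 0: [4, 2, 1]
Peg 1: [6, 3]
Peg 2: [5]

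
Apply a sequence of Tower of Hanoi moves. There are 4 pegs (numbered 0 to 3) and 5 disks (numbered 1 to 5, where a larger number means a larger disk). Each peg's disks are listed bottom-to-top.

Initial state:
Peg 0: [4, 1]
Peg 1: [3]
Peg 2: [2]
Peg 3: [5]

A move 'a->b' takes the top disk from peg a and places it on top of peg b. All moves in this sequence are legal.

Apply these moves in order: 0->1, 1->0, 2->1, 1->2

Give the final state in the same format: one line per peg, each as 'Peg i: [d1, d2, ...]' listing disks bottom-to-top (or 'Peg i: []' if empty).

Answer: Peg 0: [4, 1]
Peg 1: [3]
Peg 2: [2]
Peg 3: [5]

Derivation:
After move 1 (0->1):
Peg 0: [4]
Peg 1: [3, 1]
Peg 2: [2]
Peg 3: [5]

After move 2 (1->0):
Peg 0: [4, 1]
Peg 1: [3]
Peg 2: [2]
Peg 3: [5]

After move 3 (2->1):
Peg 0: [4, 1]
Peg 1: [3, 2]
Peg 2: []
Peg 3: [5]

After move 4 (1->2):
Peg 0: [4, 1]
Peg 1: [3]
Peg 2: [2]
Peg 3: [5]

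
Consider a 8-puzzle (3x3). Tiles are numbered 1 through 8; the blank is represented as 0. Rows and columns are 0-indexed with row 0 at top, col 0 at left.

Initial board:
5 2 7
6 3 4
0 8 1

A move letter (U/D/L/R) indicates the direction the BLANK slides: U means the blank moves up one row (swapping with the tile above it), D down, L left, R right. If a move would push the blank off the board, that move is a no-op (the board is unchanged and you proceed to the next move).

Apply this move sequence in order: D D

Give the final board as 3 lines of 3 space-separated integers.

After move 1 (D):
5 2 7
6 3 4
0 8 1

After move 2 (D):
5 2 7
6 3 4
0 8 1

Answer: 5 2 7
6 3 4
0 8 1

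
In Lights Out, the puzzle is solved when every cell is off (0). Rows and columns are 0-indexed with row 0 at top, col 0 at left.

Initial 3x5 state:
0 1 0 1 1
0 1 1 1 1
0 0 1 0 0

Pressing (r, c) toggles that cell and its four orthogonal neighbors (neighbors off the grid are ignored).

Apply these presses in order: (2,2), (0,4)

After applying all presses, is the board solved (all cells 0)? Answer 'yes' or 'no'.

Answer: no

Derivation:
After press 1 at (2,2):
0 1 0 1 1
0 1 0 1 1
0 1 0 1 0

After press 2 at (0,4):
0 1 0 0 0
0 1 0 1 0
0 1 0 1 0

Lights still on: 5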